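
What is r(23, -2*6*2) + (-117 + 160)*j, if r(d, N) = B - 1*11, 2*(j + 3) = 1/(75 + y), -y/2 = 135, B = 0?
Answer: -54643/390 ≈ -140.11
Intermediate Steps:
y = -270 (y = -2*135 = -270)
j = -1171/390 (j = -3 + 1/(2*(75 - 270)) = -3 + (½)/(-195) = -3 + (½)*(-1/195) = -3 - 1/390 = -1171/390 ≈ -3.0026)
r(d, N) = -11 (r(d, N) = 0 - 1*11 = 0 - 11 = -11)
r(23, -2*6*2) + (-117 + 160)*j = -11 + (-117 + 160)*(-1171/390) = -11 + 43*(-1171/390) = -11 - 50353/390 = -54643/390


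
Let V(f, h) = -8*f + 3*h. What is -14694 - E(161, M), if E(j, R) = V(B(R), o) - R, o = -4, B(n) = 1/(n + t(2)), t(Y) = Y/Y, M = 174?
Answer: -2538892/175 ≈ -14508.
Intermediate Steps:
t(Y) = 1
B(n) = 1/(1 + n) (B(n) = 1/(n + 1) = 1/(1 + n))
E(j, R) = -12 - R - 8/(1 + R) (E(j, R) = (-8/(1 + R) + 3*(-4)) - R = (-8/(1 + R) - 12) - R = (-12 - 8/(1 + R)) - R = -12 - R - 8/(1 + R))
-14694 - E(161, M) = -14694 - (-8 + (1 + 174)*(-12 - 1*174))/(1 + 174) = -14694 - (-8 + 175*(-12 - 174))/175 = -14694 - (-8 + 175*(-186))/175 = -14694 - (-8 - 32550)/175 = -14694 - (-32558)/175 = -14694 - 1*(-32558/175) = -14694 + 32558/175 = -2538892/175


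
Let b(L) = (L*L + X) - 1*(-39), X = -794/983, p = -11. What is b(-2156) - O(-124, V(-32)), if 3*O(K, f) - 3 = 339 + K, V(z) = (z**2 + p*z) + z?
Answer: 13707841199/2949 ≈ 4.6483e+6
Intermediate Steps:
X = -794/983 (X = -794*1/983 = -794/983 ≈ -0.80773)
V(z) = z**2 - 10*z (V(z) = (z**2 - 11*z) + z = z**2 - 10*z)
O(K, f) = 114 + K/3 (O(K, f) = 1 + (339 + K)/3 = 1 + (113 + K/3) = 114 + K/3)
b(L) = 37543/983 + L**2 (b(L) = (L*L - 794/983) - 1*(-39) = (L**2 - 794/983) + 39 = (-794/983 + L**2) + 39 = 37543/983 + L**2)
b(-2156) - O(-124, V(-32)) = (37543/983 + (-2156)**2) - (114 + (1/3)*(-124)) = (37543/983 + 4648336) - (114 - 124/3) = 4569351831/983 - 1*218/3 = 4569351831/983 - 218/3 = 13707841199/2949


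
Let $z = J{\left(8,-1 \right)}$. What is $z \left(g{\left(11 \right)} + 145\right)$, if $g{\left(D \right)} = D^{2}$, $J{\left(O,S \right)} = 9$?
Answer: $2394$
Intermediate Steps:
$z = 9$
$z \left(g{\left(11 \right)} + 145\right) = 9 \left(11^{2} + 145\right) = 9 \left(121 + 145\right) = 9 \cdot 266 = 2394$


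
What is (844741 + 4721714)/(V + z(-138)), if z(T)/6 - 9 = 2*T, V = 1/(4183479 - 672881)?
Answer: -3908317158018/1124795599 ≈ -3474.7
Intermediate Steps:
V = 1/3510598 ≈ 2.8485e-7
z(T) = 54 + 12*T (z(T) = 54 + 6*(2*T) = 54 + 12*T)
(844741 + 4721714)/(V + z(-138)) = (844741 + 4721714)/(1/3510598 + (54 + 12*(-138))) = 5566455/(1/3510598 + (54 - 1656)) = 5566455/(1/3510598 - 1602) = 5566455/(-5623977995/3510598) = 5566455*(-3510598/5623977995) = -3908317158018/1124795599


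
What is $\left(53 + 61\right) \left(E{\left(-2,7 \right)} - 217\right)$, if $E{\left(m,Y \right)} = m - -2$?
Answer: $-24738$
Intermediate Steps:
$E{\left(m,Y \right)} = 2 + m$ ($E{\left(m,Y \right)} = m + 2 = 2 + m$)
$\left(53 + 61\right) \left(E{\left(-2,7 \right)} - 217\right) = \left(53 + 61\right) \left(\left(2 - 2\right) - 217\right) = 114 \left(0 - 217\right) = 114 \left(-217\right) = -24738$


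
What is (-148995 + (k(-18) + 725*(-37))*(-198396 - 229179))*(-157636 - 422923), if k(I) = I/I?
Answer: -6658502466547995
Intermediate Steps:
k(I) = 1
(-148995 + (k(-18) + 725*(-37))*(-198396 - 229179))*(-157636 - 422923) = (-148995 + (1 + 725*(-37))*(-198396 - 229179))*(-157636 - 422923) = (-148995 + (1 - 26825)*(-427575))*(-580559) = (-148995 - 26824*(-427575))*(-580559) = (-148995 + 11469271800)*(-580559) = 11469122805*(-580559) = -6658502466547995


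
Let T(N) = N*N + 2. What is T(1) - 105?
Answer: -102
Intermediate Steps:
T(N) = 2 + N**2 (T(N) = N**2 + 2 = 2 + N**2)
T(1) - 105 = (2 + 1**2) - 105 = (2 + 1) - 105 = 3 - 105 = -102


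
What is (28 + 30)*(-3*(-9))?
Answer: 1566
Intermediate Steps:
(28 + 30)*(-3*(-9)) = 58*27 = 1566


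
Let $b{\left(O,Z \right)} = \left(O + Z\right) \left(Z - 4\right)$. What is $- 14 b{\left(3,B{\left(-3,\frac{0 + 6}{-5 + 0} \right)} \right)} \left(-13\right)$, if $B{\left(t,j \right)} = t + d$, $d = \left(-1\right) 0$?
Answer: $0$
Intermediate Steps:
$d = 0$
$B{\left(t,j \right)} = t$ ($B{\left(t,j \right)} = t + 0 = t$)
$b{\left(O,Z \right)} = \left(-4 + Z\right) \left(O + Z\right)$ ($b{\left(O,Z \right)} = \left(O + Z\right) \left(-4 + Z\right) = \left(-4 + Z\right) \left(O + Z\right)$)
$- 14 b{\left(3,B{\left(-3,\frac{0 + 6}{-5 + 0} \right)} \right)} \left(-13\right) = - 14 \left(\left(-3\right)^{2} - 12 - -12 + 3 \left(-3\right)\right) \left(-13\right) = - 14 \left(9 - 12 + 12 - 9\right) \left(-13\right) = \left(-14\right) 0 \left(-13\right) = 0 \left(-13\right) = 0$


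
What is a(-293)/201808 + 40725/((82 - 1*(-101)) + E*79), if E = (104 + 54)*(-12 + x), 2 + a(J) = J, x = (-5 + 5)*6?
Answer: -2754254365/10063559536 ≈ -0.27369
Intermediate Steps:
x = 0 (x = 0*6 = 0)
a(J) = -2 + J
E = -1896 (E = (104 + 54)*(-12 + 0) = 158*(-12) = -1896)
a(-293)/201808 + 40725/((82 - 1*(-101)) + E*79) = (-2 - 293)/201808 + 40725/((82 - 1*(-101)) - 1896*79) = -295*1/201808 + 40725/((82 + 101) - 149784) = -295/201808 + 40725/(183 - 149784) = -295/201808 + 40725/(-149601) = -295/201808 + 40725*(-1/149601) = -295/201808 - 13575/49867 = -2754254365/10063559536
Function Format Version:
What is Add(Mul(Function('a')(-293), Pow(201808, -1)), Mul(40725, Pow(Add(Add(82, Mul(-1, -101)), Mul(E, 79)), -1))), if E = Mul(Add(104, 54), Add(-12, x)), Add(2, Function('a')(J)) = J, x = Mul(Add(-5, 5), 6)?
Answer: Rational(-2754254365, 10063559536) ≈ -0.27369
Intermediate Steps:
x = 0 (x = Mul(0, 6) = 0)
Function('a')(J) = Add(-2, J)
E = -1896 (E = Mul(Add(104, 54), Add(-12, 0)) = Mul(158, -12) = -1896)
Add(Mul(Function('a')(-293), Pow(201808, -1)), Mul(40725, Pow(Add(Add(82, Mul(-1, -101)), Mul(E, 79)), -1))) = Add(Mul(Add(-2, -293), Pow(201808, -1)), Mul(40725, Pow(Add(Add(82, Mul(-1, -101)), Mul(-1896, 79)), -1))) = Add(Mul(-295, Rational(1, 201808)), Mul(40725, Pow(Add(Add(82, 101), -149784), -1))) = Add(Rational(-295, 201808), Mul(40725, Pow(Add(183, -149784), -1))) = Add(Rational(-295, 201808), Mul(40725, Pow(-149601, -1))) = Add(Rational(-295, 201808), Mul(40725, Rational(-1, 149601))) = Add(Rational(-295, 201808), Rational(-13575, 49867)) = Rational(-2754254365, 10063559536)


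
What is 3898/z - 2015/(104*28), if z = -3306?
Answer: -692791/370272 ≈ -1.8710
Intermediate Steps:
3898/z - 2015/(104*28) = 3898/(-3306) - 2015/(104*28) = 3898*(-1/3306) - 2015/2912 = -1949/1653 - 2015*1/2912 = -1949/1653 - 155/224 = -692791/370272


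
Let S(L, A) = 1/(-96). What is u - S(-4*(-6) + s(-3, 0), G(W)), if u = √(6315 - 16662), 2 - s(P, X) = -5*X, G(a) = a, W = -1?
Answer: 1/96 + I*√10347 ≈ 0.010417 + 101.72*I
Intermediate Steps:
s(P, X) = 2 + 5*X (s(P, X) = 2 - (-5)*X = 2 + 5*X)
u = I*√10347 (u = √(-10347) = I*√10347 ≈ 101.72*I)
S(L, A) = -1/96
u - S(-4*(-6) + s(-3, 0), G(W)) = I*√10347 - 1*(-1/96) = I*√10347 + 1/96 = 1/96 + I*√10347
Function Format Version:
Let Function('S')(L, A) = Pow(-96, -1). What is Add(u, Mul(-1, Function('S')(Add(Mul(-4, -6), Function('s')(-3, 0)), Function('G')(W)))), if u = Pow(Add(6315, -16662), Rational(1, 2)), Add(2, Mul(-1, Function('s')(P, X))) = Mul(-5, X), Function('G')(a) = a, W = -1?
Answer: Add(Rational(1, 96), Mul(I, Pow(10347, Rational(1, 2)))) ≈ Add(0.010417, Mul(101.72, I))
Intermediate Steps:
Function('s')(P, X) = Add(2, Mul(5, X)) (Function('s')(P, X) = Add(2, Mul(-1, Mul(-5, X))) = Add(2, Mul(5, X)))
u = Mul(I, Pow(10347, Rational(1, 2))) (u = Pow(-10347, Rational(1, 2)) = Mul(I, Pow(10347, Rational(1, 2))) ≈ Mul(101.72, I))
Function('S')(L, A) = Rational(-1, 96)
Add(u, Mul(-1, Function('S')(Add(Mul(-4, -6), Function('s')(-3, 0)), Function('G')(W)))) = Add(Mul(I, Pow(10347, Rational(1, 2))), Mul(-1, Rational(-1, 96))) = Add(Mul(I, Pow(10347, Rational(1, 2))), Rational(1, 96)) = Add(Rational(1, 96), Mul(I, Pow(10347, Rational(1, 2))))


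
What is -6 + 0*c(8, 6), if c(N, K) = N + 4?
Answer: -6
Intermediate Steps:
c(N, K) = 4 + N
-6 + 0*c(8, 6) = -6 + 0*(4 + 8) = -6 + 0*12 = -6 + 0 = -6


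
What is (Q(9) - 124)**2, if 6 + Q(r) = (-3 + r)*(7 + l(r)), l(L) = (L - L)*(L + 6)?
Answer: 7744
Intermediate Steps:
l(L) = 0 (l(L) = 0*(6 + L) = 0)
Q(r) = -27 + 7*r (Q(r) = -6 + (-3 + r)*(7 + 0) = -6 + (-3 + r)*7 = -6 + (-21 + 7*r) = -27 + 7*r)
(Q(9) - 124)**2 = ((-27 + 7*9) - 124)**2 = ((-27 + 63) - 124)**2 = (36 - 124)**2 = (-88)**2 = 7744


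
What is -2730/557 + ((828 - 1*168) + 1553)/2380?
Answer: -5264759/1325660 ≈ -3.9714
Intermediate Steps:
-2730/557 + ((828 - 1*168) + 1553)/2380 = -2730*1/557 + ((828 - 168) + 1553)*(1/2380) = -2730/557 + (660 + 1553)*(1/2380) = -2730/557 + 2213*(1/2380) = -2730/557 + 2213/2380 = -5264759/1325660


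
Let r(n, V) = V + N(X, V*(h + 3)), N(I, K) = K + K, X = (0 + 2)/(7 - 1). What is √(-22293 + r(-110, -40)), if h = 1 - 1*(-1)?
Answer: I*√22733 ≈ 150.77*I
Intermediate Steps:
h = 2 (h = 1 + 1 = 2)
X = ⅓ (X = 2/6 = 2*(⅙) = ⅓ ≈ 0.33333)
N(I, K) = 2*K
r(n, V) = 11*V (r(n, V) = V + 2*(V*(2 + 3)) = V + 2*(V*5) = V + 2*(5*V) = V + 10*V = 11*V)
√(-22293 + r(-110, -40)) = √(-22293 + 11*(-40)) = √(-22293 - 440) = √(-22733) = I*√22733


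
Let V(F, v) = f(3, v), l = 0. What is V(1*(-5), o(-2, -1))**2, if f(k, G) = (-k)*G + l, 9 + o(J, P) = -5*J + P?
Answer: 0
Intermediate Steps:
o(J, P) = -9 + P - 5*J (o(J, P) = -9 + (-5*J + P) = -9 + (P - 5*J) = -9 + P - 5*J)
f(k, G) = -G*k (f(k, G) = (-k)*G + 0 = -G*k + 0 = -G*k)
V(F, v) = -3*v (V(F, v) = -1*v*3 = -3*v)
V(1*(-5), o(-2, -1))**2 = (-3*(-9 - 1 - 5*(-2)))**2 = (-3*(-9 - 1 + 10))**2 = (-3*0)**2 = 0**2 = 0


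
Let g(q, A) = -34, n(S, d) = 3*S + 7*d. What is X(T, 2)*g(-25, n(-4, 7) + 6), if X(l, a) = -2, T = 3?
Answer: 68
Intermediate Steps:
X(T, 2)*g(-25, n(-4, 7) + 6) = -2*(-34) = 68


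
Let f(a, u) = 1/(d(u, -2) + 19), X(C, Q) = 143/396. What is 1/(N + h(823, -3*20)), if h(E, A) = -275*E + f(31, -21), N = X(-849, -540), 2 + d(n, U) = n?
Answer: -9/2036924 ≈ -4.4184e-6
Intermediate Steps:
X(C, Q) = 13/36 (X(C, Q) = 143*(1/396) = 13/36)
d(n, U) = -2 + n
N = 13/36 ≈ 0.36111
f(a, u) = 1/(17 + u) (f(a, u) = 1/((-2 + u) + 19) = 1/(17 + u))
h(E, A) = -¼ - 275*E (h(E, A) = -275*E + 1/(17 - 21) = -275*E + 1/(-4) = -275*E - ¼ = -¼ - 275*E)
1/(N + h(823, -3*20)) = 1/(13/36 + (-¼ - 275*823)) = 1/(13/36 + (-¼ - 226325)) = 1/(13/36 - 905301/4) = 1/(-2036924/9) = -9/2036924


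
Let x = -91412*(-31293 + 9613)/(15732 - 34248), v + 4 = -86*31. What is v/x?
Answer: 1235943/49545304 ≈ 0.024946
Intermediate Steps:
v = -2670 (v = -4 - 86*31 = -4 - 2666 = -2670)
x = -495453040/4629 (x = -91412/((-18516/(-21680))) = -91412/((-18516*(-1/21680))) = -91412/4629/5420 = -91412*5420/4629 = -495453040/4629 ≈ -1.0703e+5)
v/x = -2670/(-495453040/4629) = -2670*(-4629/495453040) = 1235943/49545304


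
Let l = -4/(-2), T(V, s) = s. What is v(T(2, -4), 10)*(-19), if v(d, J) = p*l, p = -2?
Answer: 76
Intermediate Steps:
l = 2 (l = -4*(-1/2) = 2)
v(d, J) = -4 (v(d, J) = -2*2 = -4)
v(T(2, -4), 10)*(-19) = -4*(-19) = 76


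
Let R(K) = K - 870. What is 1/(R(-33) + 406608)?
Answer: 1/405705 ≈ 2.4648e-6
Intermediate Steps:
R(K) = -870 + K
1/(R(-33) + 406608) = 1/((-870 - 33) + 406608) = 1/(-903 + 406608) = 1/405705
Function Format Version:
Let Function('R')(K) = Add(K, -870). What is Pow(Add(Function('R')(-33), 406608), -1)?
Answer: Rational(1, 405705) ≈ 2.4648e-6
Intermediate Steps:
Function('R')(K) = Add(-870, K)
Pow(Add(Function('R')(-33), 406608), -1) = Pow(Add(Add(-870, -33), 406608), -1) = Pow(Add(-903, 406608), -1) = Pow(405705, -1) = Rational(1, 405705)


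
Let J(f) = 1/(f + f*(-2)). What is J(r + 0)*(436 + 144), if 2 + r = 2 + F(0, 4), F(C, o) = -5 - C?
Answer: 116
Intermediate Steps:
r = -5 (r = -2 + (2 + (-5 - 1*0)) = -2 + (2 + (-5 + 0)) = -2 + (2 - 5) = -2 - 3 = -5)
J(f) = -1/f (J(f) = 1/(f - 2*f) = 1/(-f) = -1/f)
J(r + 0)*(436 + 144) = (-1/(-5 + 0))*(436 + 144) = -1/(-5)*580 = -1*(-⅕)*580 = (⅕)*580 = 116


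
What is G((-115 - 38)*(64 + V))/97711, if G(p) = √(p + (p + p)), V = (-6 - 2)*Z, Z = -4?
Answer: 36*I*√34/97711 ≈ 0.0021483*I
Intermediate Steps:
V = 32 (V = (-6 - 2)*(-4) = -8*(-4) = 32)
G(p) = √3*√p (G(p) = √(p + 2*p) = √(3*p) = √3*√p)
G((-115 - 38)*(64 + V))/97711 = (√3*√((-115 - 38)*(64 + 32)))/97711 = (√3*√(-153*96))*(1/97711) = (√3*√(-14688))*(1/97711) = (√3*(12*I*√102))*(1/97711) = (36*I*√34)*(1/97711) = 36*I*√34/97711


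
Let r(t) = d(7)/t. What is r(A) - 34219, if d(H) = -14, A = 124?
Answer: -2121585/62 ≈ -34219.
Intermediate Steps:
r(t) = -14/t
r(A) - 34219 = -14/124 - 34219 = -14*1/124 - 34219 = -7/62 - 34219 = -2121585/62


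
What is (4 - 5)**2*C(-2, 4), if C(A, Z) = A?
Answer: -2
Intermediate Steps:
(4 - 5)**2*C(-2, 4) = (4 - 5)**2*(-2) = (-1)**2*(-2) = 1*(-2) = -2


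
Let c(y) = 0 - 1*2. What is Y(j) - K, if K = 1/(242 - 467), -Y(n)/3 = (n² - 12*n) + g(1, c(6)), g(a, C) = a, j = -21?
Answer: -468449/225 ≈ -2082.0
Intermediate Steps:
c(y) = -2 (c(y) = 0 - 2 = -2)
Y(n) = -3 - 3*n² + 36*n (Y(n) = -3*((n² - 12*n) + 1) = -3*(1 + n² - 12*n) = -3 - 3*n² + 36*n)
K = -1/225 (K = 1/(-225) = -1/225 ≈ -0.0044444)
Y(j) - K = (-3 - 3*(-21)² + 36*(-21)) - 1*(-1/225) = (-3 - 3*441 - 756) + 1/225 = (-3 - 1323 - 756) + 1/225 = -2082 + 1/225 = -468449/225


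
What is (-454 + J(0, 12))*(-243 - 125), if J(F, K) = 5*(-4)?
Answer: 174432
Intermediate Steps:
J(F, K) = -20
(-454 + J(0, 12))*(-243 - 125) = (-454 - 20)*(-243 - 125) = -474*(-368) = 174432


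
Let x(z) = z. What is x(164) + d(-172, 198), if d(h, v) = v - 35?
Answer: 327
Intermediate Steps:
d(h, v) = -35 + v
x(164) + d(-172, 198) = 164 + (-35 + 198) = 164 + 163 = 327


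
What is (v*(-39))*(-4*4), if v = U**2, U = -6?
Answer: 22464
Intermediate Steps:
v = 36 (v = (-6)**2 = 36)
(v*(-39))*(-4*4) = (36*(-39))*(-4*4) = -1404*(-16) = 22464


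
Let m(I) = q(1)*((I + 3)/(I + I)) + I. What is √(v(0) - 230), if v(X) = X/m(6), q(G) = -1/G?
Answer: I*√230 ≈ 15.166*I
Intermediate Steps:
m(I) = I - (3 + I)/(2*I) (m(I) = (-1/1)*((I + 3)/(I + I)) + I = (-1*1)*((3 + I)/((2*I))) + I = -(3 + I)*1/(2*I) + I = -(3 + I)/(2*I) + I = I - (3 + I)/(2*I))
v(X) = 4*X/21 (v(X) = X/(-½ + 6 - 3/2/6) = X/(-½ + 6 - 3/2*⅙) = X/(-½ + 6 - ¼) = X/(21/4) = X*(4/21) = 4*X/21)
√(v(0) - 230) = √((4/21)*0 - 230) = √(0 - 230) = √(-230) = I*√230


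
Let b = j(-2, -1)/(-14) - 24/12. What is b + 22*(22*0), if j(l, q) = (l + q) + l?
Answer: -23/14 ≈ -1.6429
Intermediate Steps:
j(l, q) = q + 2*l
b = -23/14 (b = (-1 + 2*(-2))/(-14) - 24/12 = (-1 - 4)*(-1/14) - 24*1/12 = -5*(-1/14) - 2 = 5/14 - 2 = -23/14 ≈ -1.6429)
b + 22*(22*0) = -23/14 + 22*(22*0) = -23/14 + 22*0 = -23/14 + 0 = -23/14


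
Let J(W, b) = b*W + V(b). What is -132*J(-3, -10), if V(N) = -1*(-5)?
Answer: -4620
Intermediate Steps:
V(N) = 5
J(W, b) = 5 + W*b (J(W, b) = b*W + 5 = W*b + 5 = 5 + W*b)
-132*J(-3, -10) = -132*(5 - 3*(-10)) = -132*(5 + 30) = -132*35 = -4620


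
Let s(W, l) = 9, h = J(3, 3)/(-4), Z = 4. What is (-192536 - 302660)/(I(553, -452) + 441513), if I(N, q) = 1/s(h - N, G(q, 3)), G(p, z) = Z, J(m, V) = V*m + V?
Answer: -2228382/1986809 ≈ -1.1216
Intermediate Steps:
J(m, V) = V + V*m
G(p, z) = 4
h = -3 (h = (3*(1 + 3))/(-4) = (3*4)*(-¼) = 12*(-¼) = -3)
I(N, q) = ⅑ (I(N, q) = 1/9 = ⅑)
(-192536 - 302660)/(I(553, -452) + 441513) = (-192536 - 302660)/(⅑ + 441513) = -495196/3973618/9 = -495196*9/3973618 = -2228382/1986809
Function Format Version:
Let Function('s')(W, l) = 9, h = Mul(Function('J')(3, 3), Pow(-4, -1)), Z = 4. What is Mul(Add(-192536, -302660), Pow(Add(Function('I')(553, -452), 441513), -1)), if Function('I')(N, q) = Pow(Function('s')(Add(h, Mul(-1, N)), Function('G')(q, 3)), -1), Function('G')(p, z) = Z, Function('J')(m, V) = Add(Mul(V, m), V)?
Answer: Rational(-2228382, 1986809) ≈ -1.1216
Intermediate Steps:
Function('J')(m, V) = Add(V, Mul(V, m))
Function('G')(p, z) = 4
h = -3 (h = Mul(Mul(3, Add(1, 3)), Pow(-4, -1)) = Mul(Mul(3, 4), Rational(-1, 4)) = Mul(12, Rational(-1, 4)) = -3)
Function('I')(N, q) = Rational(1, 9) (Function('I')(N, q) = Pow(9, -1) = Rational(1, 9))
Mul(Add(-192536, -302660), Pow(Add(Function('I')(553, -452), 441513), -1)) = Mul(Add(-192536, -302660), Pow(Add(Rational(1, 9), 441513), -1)) = Mul(-495196, Pow(Rational(3973618, 9), -1)) = Mul(-495196, Rational(9, 3973618)) = Rational(-2228382, 1986809)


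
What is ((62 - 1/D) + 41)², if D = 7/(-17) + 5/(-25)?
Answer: 29604481/2704 ≈ 10948.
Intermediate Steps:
D = -52/85 (D = 7*(-1/17) + 5*(-1/25) = -7/17 - ⅕ = -52/85 ≈ -0.61176)
((62 - 1/D) + 41)² = ((62 - 1/(-52/85)) + 41)² = ((62 - 1*(-85/52)) + 41)² = ((62 + 85/52) + 41)² = (3309/52 + 41)² = (5441/52)² = 29604481/2704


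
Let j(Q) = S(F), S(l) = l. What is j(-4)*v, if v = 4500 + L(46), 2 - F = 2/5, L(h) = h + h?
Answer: 36736/5 ≈ 7347.2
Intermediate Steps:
L(h) = 2*h
F = 8/5 (F = 2 - 2/5 = 8/5 ≈ 1.6000)
j(Q) = 8/5
v = 4592 (v = 4500 + 2*46 = 4500 + 92 = 4592)
j(-4)*v = (8/5)*4592 = 36736/5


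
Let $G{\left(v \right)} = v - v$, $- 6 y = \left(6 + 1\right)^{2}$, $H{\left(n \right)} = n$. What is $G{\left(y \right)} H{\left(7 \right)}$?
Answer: $0$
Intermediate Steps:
$y = - \frac{49}{6}$ ($y = - \frac{\left(6 + 1\right)^{2}}{6} = - \frac{7^{2}}{6} = \left(- \frac{1}{6}\right) 49 = - \frac{49}{6} \approx -8.1667$)
$G{\left(v \right)} = 0$
$G{\left(y \right)} H{\left(7 \right)} = 0 \cdot 7 = 0$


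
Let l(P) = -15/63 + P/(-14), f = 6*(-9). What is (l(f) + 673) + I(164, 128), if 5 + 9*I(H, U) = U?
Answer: 4832/7 ≈ 690.29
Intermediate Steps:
I(H, U) = -5/9 + U/9
f = -54
l(P) = -5/21 - P/14 (l(P) = -15*1/63 + P*(-1/14) = -5/21 - P/14)
(l(f) + 673) + I(164, 128) = ((-5/21 - 1/14*(-54)) + 673) + (-5/9 + (⅑)*128) = ((-5/21 + 27/7) + 673) + (-5/9 + 128/9) = (76/21 + 673) + 41/3 = 14209/21 + 41/3 = 4832/7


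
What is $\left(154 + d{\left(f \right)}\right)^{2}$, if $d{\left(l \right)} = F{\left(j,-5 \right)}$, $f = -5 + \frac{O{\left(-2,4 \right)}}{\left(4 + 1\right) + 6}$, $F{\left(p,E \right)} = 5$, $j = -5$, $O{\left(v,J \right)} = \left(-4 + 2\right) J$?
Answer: $25281$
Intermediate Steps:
$O{\left(v,J \right)} = - 2 J$
$f = - \frac{63}{11}$ ($f = -5 + \frac{\left(-2\right) 4}{\left(4 + 1\right) + 6} = -5 + \frac{1}{5 + 6} \left(-8\right) = -5 + \frac{1}{11} \left(-8\right) = -5 - \frac{8}{11} = - \frac{63}{11} \approx -5.7273$)
$d{\left(l \right)} = 5$
$\left(154 + d{\left(f \right)}\right)^{2} = \left(154 + 5\right)^{2} = 159^{2} = 25281$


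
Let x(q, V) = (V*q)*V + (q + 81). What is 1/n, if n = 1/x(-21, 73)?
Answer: -111849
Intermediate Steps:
x(q, V) = 81 + q + q*V² (x(q, V) = q*V² + (81 + q) = 81 + q + q*V²)
n = -1/111849 (n = 1/(81 - 21 - 21*73²) = 1/(81 - 21 - 21*5329) = 1/(81 - 21 - 111909) = 1/(-111849) = -1/111849 ≈ -8.9406e-6)
1/n = 1/(-1/111849) = -111849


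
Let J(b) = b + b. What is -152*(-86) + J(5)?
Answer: 13082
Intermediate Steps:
J(b) = 2*b
-152*(-86) + J(5) = -152*(-86) + 2*5 = 13072 + 10 = 13082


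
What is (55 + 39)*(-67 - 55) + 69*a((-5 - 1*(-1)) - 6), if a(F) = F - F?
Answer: -11468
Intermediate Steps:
a(F) = 0
(55 + 39)*(-67 - 55) + 69*a((-5 - 1*(-1)) - 6) = (55 + 39)*(-67 - 55) + 69*0 = 94*(-122) + 0 = -11468 + 0 = -11468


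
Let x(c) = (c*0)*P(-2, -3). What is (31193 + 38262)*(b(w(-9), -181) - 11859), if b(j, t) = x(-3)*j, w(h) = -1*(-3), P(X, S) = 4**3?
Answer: -823666845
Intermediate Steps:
P(X, S) = 64
x(c) = 0 (x(c) = (c*0)*64 = 0*64 = 0)
w(h) = 3
b(j, t) = 0 (b(j, t) = 0*j = 0)
(31193 + 38262)*(b(w(-9), -181) - 11859) = (31193 + 38262)*(0 - 11859) = 69455*(-11859) = -823666845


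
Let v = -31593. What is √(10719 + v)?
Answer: 7*I*√426 ≈ 144.48*I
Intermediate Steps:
√(10719 + v) = √(10719 - 31593) = √(-20874) = 7*I*√426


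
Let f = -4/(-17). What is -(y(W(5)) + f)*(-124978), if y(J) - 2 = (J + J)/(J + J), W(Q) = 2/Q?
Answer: 6873790/17 ≈ 4.0434e+5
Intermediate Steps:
f = 4/17 (f = -4*(-1/17) = 4/17 ≈ 0.23529)
y(J) = 3 (y(J) = 2 + (J + J)/(J + J) = 2 + (2*J)/((2*J)) = 2 + (2*J)*(1/(2*J)) = 2 + 1 = 3)
-(y(W(5)) + f)*(-124978) = -(3 + 4/17)*(-124978) = -55*(-124978)/17 = -1*(-6873790/17) = 6873790/17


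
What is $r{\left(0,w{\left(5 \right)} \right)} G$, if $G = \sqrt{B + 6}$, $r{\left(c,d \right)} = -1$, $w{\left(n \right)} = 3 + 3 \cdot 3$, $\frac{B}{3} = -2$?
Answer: $0$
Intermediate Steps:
$B = -6$ ($B = 3 \left(-2\right) = -6$)
$w{\left(n \right)} = 12$ ($w{\left(n \right)} = 3 + 9 = 12$)
$G = 0$ ($G = \sqrt{-6 + 6} = \sqrt{0} = 0$)
$r{\left(0,w{\left(5 \right)} \right)} G = \left(-1\right) 0 = 0$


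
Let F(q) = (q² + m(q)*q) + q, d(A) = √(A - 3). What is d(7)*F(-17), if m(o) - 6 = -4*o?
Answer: -1972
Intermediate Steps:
m(o) = 6 - 4*o
d(A) = √(-3 + A)
F(q) = q + q² + q*(6 - 4*q) (F(q) = (q² + (6 - 4*q)*q) + q = (q² + q*(6 - 4*q)) + q = q + q² + q*(6 - 4*q))
d(7)*F(-17) = √(-3 + 7)*(-17*(7 - 3*(-17))) = √4*(-17*(7 + 51)) = 2*(-17*58) = 2*(-986) = -1972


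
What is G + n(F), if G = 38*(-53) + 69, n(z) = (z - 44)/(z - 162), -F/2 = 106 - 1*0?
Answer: -363587/187 ≈ -1944.3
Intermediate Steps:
F = -212 (F = -2*(106 - 1*0) = -2*(106 + 0) = -2*106 = -212)
n(z) = (-44 + z)/(-162 + z)
G = -1945 (G = -2014 + 69 = -1945)
G + n(F) = -1945 + (-44 - 212)/(-162 - 212) = -1945 - 256/(-374) = -1945 - 1/374*(-256) = -1945 + 128/187 = -363587/187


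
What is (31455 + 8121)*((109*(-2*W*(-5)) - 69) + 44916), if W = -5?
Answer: 1559175672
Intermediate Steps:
(31455 + 8121)*((109*(-2*W*(-5)) - 69) + 44916) = (31455 + 8121)*((109*(-2*(-5)*(-5)) - 69) + 44916) = 39576*((109*(10*(-5)) - 69) + 44916) = 39576*((109*(-50) - 69) + 44916) = 39576*((-5450 - 69) + 44916) = 39576*(-5519 + 44916) = 39576*39397 = 1559175672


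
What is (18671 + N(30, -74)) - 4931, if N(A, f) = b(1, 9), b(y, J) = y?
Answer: 13741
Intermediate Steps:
N(A, f) = 1
(18671 + N(30, -74)) - 4931 = (18671 + 1) - 4931 = 18672 - 4931 = 13741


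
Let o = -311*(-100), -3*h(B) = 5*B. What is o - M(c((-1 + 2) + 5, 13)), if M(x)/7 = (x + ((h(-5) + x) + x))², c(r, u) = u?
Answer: 138752/9 ≈ 15417.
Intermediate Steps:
h(B) = -5*B/3
M(x) = 7*(25/3 + 3*x)² (M(x) = 7*(x + ((-5/3*(-5) + x) + x))² = 7*(x + ((25/3 + x) + x))² = 7*(x + (25/3 + 2*x))² = 7*(25/3 + 3*x)²)
o = 31100
o - M(c((-1 + 2) + 5, 13)) = 31100 - 7*(25 + 9*13)²/9 = 31100 - 7*(25 + 117)²/9 = 31100 - 7*142²/9 = 31100 - 7*20164/9 = 31100 - 1*141148/9 = 31100 - 141148/9 = 138752/9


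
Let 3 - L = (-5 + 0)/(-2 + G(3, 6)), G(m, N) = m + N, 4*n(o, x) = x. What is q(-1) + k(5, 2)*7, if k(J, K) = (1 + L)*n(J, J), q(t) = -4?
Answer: 149/4 ≈ 37.250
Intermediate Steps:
n(o, x) = x/4
G(m, N) = N + m
L = 26/7 (L = 3 - (-5 + 0)/(-2 + (6 + 3)) = 3 - (-5)/(-2 + 9) = 3 - (-5)/7 = 3 - 1*(-5/7) = 3 + 5/7 = 26/7 ≈ 3.7143)
k(J, K) = 33*J/28 (k(J, K) = (1 + 26/7)*(J/4) = 33*(J/4)/7 = 33*J/28)
q(-1) + k(5, 2)*7 = -4 + ((33/28)*5)*7 = -4 + (165/28)*7 = -4 + 165/4 = 149/4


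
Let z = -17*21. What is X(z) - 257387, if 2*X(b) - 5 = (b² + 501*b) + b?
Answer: -283267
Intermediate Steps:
z = -357
X(b) = 5/2 + b²/2 + 251*b (X(b) = 5/2 + ((b² + 501*b) + b)/2 = 5/2 + (b² + 502*b)/2 = 5/2 + (b²/2 + 251*b) = 5/2 + b²/2 + 251*b)
X(z) - 257387 = (5/2 + (½)*(-357)² + 251*(-357)) - 257387 = (5/2 + (½)*127449 - 89607) - 257387 = (5/2 + 127449/2 - 89607) - 257387 = -25880 - 257387 = -283267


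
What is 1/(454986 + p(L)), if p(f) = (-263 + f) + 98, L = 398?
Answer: 1/455219 ≈ 2.1967e-6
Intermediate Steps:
p(f) = -165 + f
1/(454986 + p(L)) = 1/(454986 + (-165 + 398)) = 1/(454986 + 233) = 1/455219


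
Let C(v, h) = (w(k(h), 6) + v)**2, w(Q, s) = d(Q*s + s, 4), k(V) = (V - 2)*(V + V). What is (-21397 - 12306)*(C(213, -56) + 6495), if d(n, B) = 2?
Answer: -1776822160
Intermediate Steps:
k(V) = 2*V*(-2 + V) (k(V) = (-2 + V)*(2*V) = 2*V*(-2 + V))
w(Q, s) = 2
C(v, h) = (2 + v)**2
(-21397 - 12306)*(C(213, -56) + 6495) = (-21397 - 12306)*((2 + 213)**2 + 6495) = -33703*(215**2 + 6495) = -33703*(46225 + 6495) = -33703*52720 = -1776822160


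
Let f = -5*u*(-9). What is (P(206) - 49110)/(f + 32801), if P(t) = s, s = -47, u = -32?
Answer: -49157/31361 ≈ -1.5675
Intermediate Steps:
f = -1440 (f = -5*(-32)*(-9) = 160*(-9) = -1440)
P(t) = -47
(P(206) - 49110)/(f + 32801) = (-47 - 49110)/(-1440 + 32801) = -49157/31361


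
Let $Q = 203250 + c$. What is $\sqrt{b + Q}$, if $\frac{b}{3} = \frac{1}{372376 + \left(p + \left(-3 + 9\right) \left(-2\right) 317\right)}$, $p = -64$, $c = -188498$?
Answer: $\frac{\sqrt{55647062551157}}{61418} \approx 121.46$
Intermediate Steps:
$Q = 14752$ ($Q = 203250 - 188498 = 14752$)
$b = \frac{1}{122836}$ ($b = \frac{3}{372376 + \left(-64 + \left(-3 + 9\right) \left(-2\right) 317\right)} = \frac{3}{372376 + \left(-64 + 6 \left(-2\right) 317\right)} = \frac{3}{372376 - 3868} = \frac{3}{368508} = 3 \cdot \frac{1}{368508} = \frac{1}{122836} \approx 8.1409 \cdot 10^{-6}$)
$\sqrt{b + Q} = \sqrt{\frac{1}{122836} + 14752} = \sqrt{\frac{1812076673}{122836}} = \frac{\sqrt{55647062551157}}{61418}$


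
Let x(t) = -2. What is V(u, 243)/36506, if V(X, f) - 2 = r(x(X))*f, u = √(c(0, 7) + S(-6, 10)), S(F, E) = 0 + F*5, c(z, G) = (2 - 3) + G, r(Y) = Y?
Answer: -242/18253 ≈ -0.013258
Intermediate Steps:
c(z, G) = -1 + G
S(F, E) = 5*F (S(F, E) = 0 + 5*F = 5*F)
u = 2*I*√6 (u = √((-1 + 7) + 5*(-6)) = √(6 - 30) = √(-24) = 2*I*√6 ≈ 4.899*I)
V(X, f) = 2 - 2*f
V(u, 243)/36506 = (2 - 2*243)/36506 = (2 - 486)*(1/36506) = -484*1/36506 = -242/18253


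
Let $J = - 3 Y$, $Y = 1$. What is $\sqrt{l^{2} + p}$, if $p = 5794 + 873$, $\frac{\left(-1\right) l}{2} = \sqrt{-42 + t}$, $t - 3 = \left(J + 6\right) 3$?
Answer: $\sqrt{6547} \approx 80.914$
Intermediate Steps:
$J = -3$ ($J = \left(-3\right) 1 = -3$)
$t = 12$ ($t = 3 + \left(-3 + 6\right) 3 = 3 + 3 \cdot 3 = 3 + 9 = 12$)
$l = - 2 i \sqrt{30}$ ($l = - 2 \sqrt{-42 + 12} = - 2 \sqrt{-30} = - 2 i \sqrt{30} \approx - 10.954 i$)
$p = 6667$
$\sqrt{l^{2} + p} = \sqrt{\left(- 2 i \sqrt{30}\right)^{2} + 6667} = \sqrt{-120 + 6667} = \sqrt{6547}$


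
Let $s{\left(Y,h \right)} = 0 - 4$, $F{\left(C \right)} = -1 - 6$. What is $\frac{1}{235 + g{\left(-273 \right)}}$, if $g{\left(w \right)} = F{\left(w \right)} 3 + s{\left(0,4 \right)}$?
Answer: $\frac{1}{210} \approx 0.0047619$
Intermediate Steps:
$F{\left(C \right)} = -7$ ($F{\left(C \right)} = -1 - 6 = -7$)
$s{\left(Y,h \right)} = -4$
$g{\left(w \right)} = -25$ ($g{\left(w \right)} = \left(-7\right) 3 - 4 = -21 - 4 = -25$)
$\frac{1}{235 + g{\left(-273 \right)}} = \frac{1}{235 - 25} = \frac{1}{210}$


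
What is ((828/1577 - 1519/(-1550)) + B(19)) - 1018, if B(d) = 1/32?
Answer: -1282370607/1261600 ≈ -1016.5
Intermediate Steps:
B(d) = 1/32
((828/1577 - 1519/(-1550)) + B(19)) - 1018 = ((828/1577 - 1519/(-1550)) + 1/32) - 1018 = ((828*(1/1577) - 1519*(-1/1550)) + 1/32) - 1018 = ((828/1577 + 49/50) + 1/32) - 1018 = (118673/78850 + 1/32) - 1018 = 1938193/1261600 - 1018 = -1282370607/1261600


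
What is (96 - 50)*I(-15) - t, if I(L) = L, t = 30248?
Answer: -30938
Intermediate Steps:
(96 - 50)*I(-15) - t = (96 - 50)*(-15) - 1*30248 = 46*(-15) - 30248 = -690 - 30248 = -30938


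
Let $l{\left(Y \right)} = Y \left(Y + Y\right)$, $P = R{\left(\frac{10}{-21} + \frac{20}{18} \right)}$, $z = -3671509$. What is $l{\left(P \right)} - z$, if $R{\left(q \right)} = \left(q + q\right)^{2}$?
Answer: $\frac{57837220008149}{15752961} \approx 3.6715 \cdot 10^{6}$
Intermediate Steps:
$R{\left(q \right)} = 4 q^{2}$ ($R{\left(q \right)} = \left(2 q\right)^{2} = 4 q^{2}$)
$P = \frac{6400}{3969}$ ($P = 4 \left(\frac{10}{-21} + \frac{20}{18}\right)^{2} = 4 \left(10 \left(- \frac{1}{21}\right) + 20 \cdot \frac{1}{18}\right)^{2} = 4 \left(- \frac{10}{21} + \frac{10}{9}\right)^{2} = 4 \left(\frac{40}{63}\right)^{2} = 4 \cdot \frac{1600}{3969} = \frac{6400}{3969} \approx 1.6125$)
$l{\left(Y \right)} = 2 Y^{2}$ ($l{\left(Y \right)} = Y 2 Y = 2 Y^{2}$)
$l{\left(P \right)} - z = 2 \left(\frac{6400}{3969}\right)^{2} - -3671509 = 2 \cdot \frac{40960000}{15752961} + 3671509 = \frac{81920000}{15752961} + 3671509 = \frac{57837220008149}{15752961}$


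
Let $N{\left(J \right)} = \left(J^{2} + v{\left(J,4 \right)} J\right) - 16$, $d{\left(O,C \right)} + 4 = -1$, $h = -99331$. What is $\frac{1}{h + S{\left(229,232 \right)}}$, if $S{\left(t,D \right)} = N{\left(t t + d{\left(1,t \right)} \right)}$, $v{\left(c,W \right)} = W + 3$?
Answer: $\frac{1}{2749801801} \approx 3.6366 \cdot 10^{-10}$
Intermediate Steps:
$d{\left(O,C \right)} = -5$ ($d{\left(O,C \right)} = -4 - 1 = -5$)
$v{\left(c,W \right)} = 3 + W$
$N{\left(J \right)} = -16 + J^{2} + 7 J$ ($N{\left(J \right)} = \left(J^{2} + \left(3 + 4\right) J\right) - 16 = \left(J^{2} + 7 J\right) - 16 = -16 + J^{2} + 7 J$)
$S{\left(t,D \right)} = -51 + \left(-5 + t^{2}\right)^{2} + 7 t^{2}$ ($S{\left(t,D \right)} = -16 + \left(t t - 5\right)^{2} + 7 \left(t t - 5\right) = -16 + \left(t^{2} - 5\right)^{2} + 7 \left(t^{2} - 5\right) = -16 + \left(-5 + t^{2}\right)^{2} + 7 \left(-5 + t^{2}\right) = -16 + \left(-5 + t^{2}\right)^{2} + \left(-35 + 7 t^{2}\right) = -51 + \left(-5 + t^{2}\right)^{2} + 7 t^{2}$)
$\frac{1}{h + S{\left(229,232 \right)}} = \frac{1}{-99331 - \left(26 - 2750058481 + 157323\right)} = \frac{1}{-99331 - -2749901132} = \frac{1}{-99331 + 2749901132} = \frac{1}{2749801801}$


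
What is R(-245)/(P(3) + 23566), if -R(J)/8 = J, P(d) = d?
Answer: 40/481 ≈ 0.083160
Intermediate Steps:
R(J) = -8*J
R(-245)/(P(3) + 23566) = (-8*(-245))/(3 + 23566) = 1960/23569 = 1960*(1/23569) = 40/481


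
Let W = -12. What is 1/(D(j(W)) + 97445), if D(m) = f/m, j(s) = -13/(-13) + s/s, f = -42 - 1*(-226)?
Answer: 1/97537 ≈ 1.0253e-5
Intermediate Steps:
f = 184 (f = -42 + 226 = 184)
j(s) = 2 (j(s) = -13*(-1/13) + 1 = 1 + 1 = 2)
D(m) = 184/m
1/(D(j(W)) + 97445) = 1/(184/2 + 97445) = 1/(184*(½) + 97445) = 1/(92 + 97445) = 1/97537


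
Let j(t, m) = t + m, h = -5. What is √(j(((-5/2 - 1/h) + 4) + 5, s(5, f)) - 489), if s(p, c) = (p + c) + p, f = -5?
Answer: I*√47730/10 ≈ 21.847*I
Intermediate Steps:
s(p, c) = c + 2*p (s(p, c) = (c + p) + p = c + 2*p)
j(t, m) = m + t
√(j(((-5/2 - 1/h) + 4) + 5, s(5, f)) - 489) = √(((-5 + 2*5) + (((-5/2 - 1/(-5)) + 4) + 5)) - 489) = √(((-5 + 10) + (((-5*½ - 1*(-⅕)) + 4) + 5)) - 489) = √((5 + (((-5/2 + ⅕) + 4) + 5)) - 489) = √((5 + ((-23/10 + 4) + 5)) - 489) = √((5 + (17/10 + 5)) - 489) = √((5 + 67/10) - 489) = √(117/10 - 489) = √(-4773/10) = I*√47730/10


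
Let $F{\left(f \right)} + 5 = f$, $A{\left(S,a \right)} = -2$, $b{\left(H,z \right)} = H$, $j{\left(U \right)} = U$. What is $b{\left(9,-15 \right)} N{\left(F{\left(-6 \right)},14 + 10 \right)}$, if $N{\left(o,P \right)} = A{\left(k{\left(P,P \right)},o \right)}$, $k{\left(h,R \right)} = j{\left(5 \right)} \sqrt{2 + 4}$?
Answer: $-18$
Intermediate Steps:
$k{\left(h,R \right)} = 5 \sqrt{6}$ ($k{\left(h,R \right)} = 5 \sqrt{2 + 4} = 5 \sqrt{6}$)
$F{\left(f \right)} = -5 + f$
$N{\left(o,P \right)} = -2$
$b{\left(9,-15 \right)} N{\left(F{\left(-6 \right)},14 + 10 \right)} = 9 \left(-2\right) = -18$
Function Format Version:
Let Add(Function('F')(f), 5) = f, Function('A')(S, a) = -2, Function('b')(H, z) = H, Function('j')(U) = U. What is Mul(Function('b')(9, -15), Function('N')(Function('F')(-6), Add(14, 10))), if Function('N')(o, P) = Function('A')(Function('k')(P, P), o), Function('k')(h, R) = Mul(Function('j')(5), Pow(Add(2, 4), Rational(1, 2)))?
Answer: -18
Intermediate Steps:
Function('k')(h, R) = Mul(5, Pow(6, Rational(1, 2))) (Function('k')(h, R) = Mul(5, Pow(Add(2, 4), Rational(1, 2))) = Mul(5, Pow(6, Rational(1, 2))))
Function('F')(f) = Add(-5, f)
Function('N')(o, P) = -2
Mul(Function('b')(9, -15), Function('N')(Function('F')(-6), Add(14, 10))) = Mul(9, -2) = -18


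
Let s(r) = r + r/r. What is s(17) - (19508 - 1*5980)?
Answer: -13510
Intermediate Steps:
s(r) = 1 + r (s(r) = r + 1 = 1 + r)
s(17) - (19508 - 1*5980) = (1 + 17) - (19508 - 1*5980) = 18 - (19508 - 5980) = 18 - 1*13528 = 18 - 13528 = -13510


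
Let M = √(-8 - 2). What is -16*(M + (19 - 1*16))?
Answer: -48 - 16*I*√10 ≈ -48.0 - 50.596*I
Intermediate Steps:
M = I*√10 (M = √(-10) = I*√10 ≈ 3.1623*I)
-16*(M + (19 - 1*16)) = -16*(I*√10 + (19 - 1*16)) = -16*(I*√10 + (19 - 16)) = -16*(I*√10 + 3) = -16*(3 + I*√10) = -48 - 16*I*√10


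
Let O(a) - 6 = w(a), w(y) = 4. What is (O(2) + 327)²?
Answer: 113569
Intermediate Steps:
O(a) = 10 (O(a) = 6 + 4 = 10)
(O(2) + 327)² = (10 + 327)² = 337² = 113569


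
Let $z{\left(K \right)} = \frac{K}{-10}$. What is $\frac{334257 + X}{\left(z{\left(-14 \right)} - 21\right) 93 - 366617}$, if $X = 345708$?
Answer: $- \frac{3399825}{1842199} \approx -1.8455$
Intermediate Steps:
$z{\left(K \right)} = - \frac{K}{10}$ ($z{\left(K \right)} = K \left(- \frac{1}{10}\right) = - \frac{K}{10}$)
$\frac{334257 + X}{\left(z{\left(-14 \right)} - 21\right) 93 - 366617} = \frac{334257 + 345708}{\left(\left(- \frac{1}{10}\right) \left(-14\right) - 21\right) 93 - 366617} = \frac{679965}{\left(\frac{7}{5} - 21\right) 93 - 366617} = \frac{679965}{\left(- \frac{98}{5}\right) 93 - 366617} = \frac{679965}{- \frac{9114}{5} - 366617} = \frac{679965}{- \frac{1842199}{5}} = 679965 \left(- \frac{5}{1842199}\right) = - \frac{3399825}{1842199}$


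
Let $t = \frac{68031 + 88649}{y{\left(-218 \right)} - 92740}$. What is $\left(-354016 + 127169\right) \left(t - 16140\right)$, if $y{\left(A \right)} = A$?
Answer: $\frac{170191825641800}{46479} \approx 3.6617 \cdot 10^{9}$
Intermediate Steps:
$t = - \frac{78340}{46479}$ ($t = \frac{68031 + 88649}{-218 - 92740} = \frac{156680}{-92958} = 156680 \left(- \frac{1}{92958}\right) = - \frac{78340}{46479} \approx -1.6855$)
$\left(-354016 + 127169\right) \left(t - 16140\right) = \left(-354016 + 127169\right) \left(- \frac{78340}{46479} - 16140\right) = - 226847 \left(- \frac{78340}{46479} - 16140\right) = \left(-226847\right) \left(- \frac{750249400}{46479}\right) = \frac{170191825641800}{46479}$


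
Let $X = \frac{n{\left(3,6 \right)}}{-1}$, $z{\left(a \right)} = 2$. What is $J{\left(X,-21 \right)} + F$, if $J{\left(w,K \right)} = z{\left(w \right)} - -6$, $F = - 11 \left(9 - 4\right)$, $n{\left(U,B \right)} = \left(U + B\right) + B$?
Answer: $-47$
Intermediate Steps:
$n{\left(U,B \right)} = U + 2 B$ ($n{\left(U,B \right)} = \left(B + U\right) + B = U + 2 B$)
$F = -55$ ($F = \left(-11\right) 5 = -55$)
$X = -15$ ($X = \frac{3 + 2 \cdot 6}{-1} = \left(3 + 12\right) \left(-1\right) = 15 \left(-1\right) = -15$)
$J{\left(w,K \right)} = 8$ ($J{\left(w,K \right)} = 2 - -6 = 2 + 6 = 8$)
$J{\left(X,-21 \right)} + F = 8 - 55 = -47$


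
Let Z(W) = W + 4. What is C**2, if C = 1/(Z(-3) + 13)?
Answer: 1/196 ≈ 0.0051020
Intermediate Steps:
Z(W) = 4 + W
C = 1/14 (C = 1/((4 - 3) + 13) = 1/(1 + 13) = 1/14 ≈ 0.071429)
C**2 = (1/14)**2 = 1/196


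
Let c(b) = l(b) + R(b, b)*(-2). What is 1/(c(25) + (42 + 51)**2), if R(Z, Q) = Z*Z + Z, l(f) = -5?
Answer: 1/7344 ≈ 0.00013617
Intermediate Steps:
R(Z, Q) = Z + Z**2 (R(Z, Q) = Z**2 + Z = Z + Z**2)
c(b) = -5 - 2*b*(1 + b) (c(b) = -5 + (b*(1 + b))*(-2) = -5 - 2*b*(1 + b))
1/(c(25) + (42 + 51)**2) = 1/((-5 - 2*25*(1 + 25)) + (42 + 51)**2) = 1/((-5 - 2*25*26) + 93**2) = 1/((-5 - 1300) + 8649) = 1/(-1305 + 8649) = 1/7344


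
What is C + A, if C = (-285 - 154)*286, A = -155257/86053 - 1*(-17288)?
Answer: -9316769355/86053 ≈ -1.0827e+5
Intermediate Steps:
A = 1487529007/86053 (A = -155257*1/86053 + 17288 = -155257/86053 + 17288 = 1487529007/86053 ≈ 17286.)
C = -125554 (C = -439*286 = -125554)
C + A = -125554 + 1487529007/86053 = -9316769355/86053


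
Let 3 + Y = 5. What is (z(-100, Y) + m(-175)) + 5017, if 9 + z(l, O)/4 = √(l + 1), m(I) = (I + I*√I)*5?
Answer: 4106 - 4375*I*√7 + 12*I*√11 ≈ 4106.0 - 11535.0*I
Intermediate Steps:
Y = 2 (Y = -3 + 5 = 2)
m(I) = 5*I + 5*I^(3/2) (m(I) = (I + I^(3/2))*5 = 5*I + 5*I^(3/2))
z(l, O) = -36 + 4*√(1 + l) (z(l, O) = -36 + 4*√(l + 1) = -36 + 4*√(1 + l))
(z(-100, Y) + m(-175)) + 5017 = ((-36 + 4*√(1 - 100)) + (5*(-175) + 5*(-175)^(3/2))) + 5017 = ((-36 + 4*√(-99)) + (-875 + 5*(-875*I*√7))) + 5017 = ((-36 + 4*(3*I*√11)) + (-875 - 4375*I*√7)) + 5017 = ((-36 + 12*I*√11) + (-875 - 4375*I*√7)) + 5017 = (-911 - 4375*I*√7 + 12*I*√11) + 5017 = 4106 - 4375*I*√7 + 12*I*√11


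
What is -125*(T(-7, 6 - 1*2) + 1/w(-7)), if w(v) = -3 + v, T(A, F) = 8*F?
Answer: -7975/2 ≈ -3987.5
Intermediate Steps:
-125*(T(-7, 6 - 1*2) + 1/w(-7)) = -125*(8*(6 - 1*2) + 1/(-3 - 7)) = -125*(8*(6 - 2) + 1/(-10)) = -125*(8*4 - ⅒) = -125*(32 - ⅒) = -125*319/10 = -7975/2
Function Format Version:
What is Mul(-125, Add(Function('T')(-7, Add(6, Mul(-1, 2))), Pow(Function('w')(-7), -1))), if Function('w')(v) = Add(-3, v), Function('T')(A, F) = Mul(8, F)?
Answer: Rational(-7975, 2) ≈ -3987.5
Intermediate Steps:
Mul(-125, Add(Function('T')(-7, Add(6, Mul(-1, 2))), Pow(Function('w')(-7), -1))) = Mul(-125, Add(Mul(8, Add(6, Mul(-1, 2))), Pow(Add(-3, -7), -1))) = Mul(-125, Add(Mul(8, Add(6, -2)), Pow(-10, -1))) = Mul(-125, Add(Mul(8, 4), Rational(-1, 10))) = Mul(-125, Add(32, Rational(-1, 10))) = Mul(-125, Rational(319, 10)) = Rational(-7975, 2)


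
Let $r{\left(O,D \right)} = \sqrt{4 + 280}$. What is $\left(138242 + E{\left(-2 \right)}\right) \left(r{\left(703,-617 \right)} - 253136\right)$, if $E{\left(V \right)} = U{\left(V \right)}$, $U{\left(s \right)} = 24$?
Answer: $-35000102176 + 276532 \sqrt{71} \approx -3.4998 \cdot 10^{10}$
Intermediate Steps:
$E{\left(V \right)} = 24$
$r{\left(O,D \right)} = 2 \sqrt{71}$ ($r{\left(O,D \right)} = \sqrt{284} = 2 \sqrt{71}$)
$\left(138242 + E{\left(-2 \right)}\right) \left(r{\left(703,-617 \right)} - 253136\right) = \left(138242 + 24\right) \left(2 \sqrt{71} - 253136\right) = 138266 \left(-253136 + 2 \sqrt{71}\right) = -35000102176 + 276532 \sqrt{71}$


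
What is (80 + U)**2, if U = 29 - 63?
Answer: 2116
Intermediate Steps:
U = -34
(80 + U)**2 = (80 - 34)**2 = 46**2 = 2116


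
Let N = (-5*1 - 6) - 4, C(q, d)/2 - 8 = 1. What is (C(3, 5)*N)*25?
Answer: -6750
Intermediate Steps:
C(q, d) = 18 (C(q, d) = 16 + 2*1 = 16 + 2 = 18)
N = -15 (N = (-5 - 6) - 4 = -11 - 4 = -15)
(C(3, 5)*N)*25 = (18*(-15))*25 = -270*25 = -6750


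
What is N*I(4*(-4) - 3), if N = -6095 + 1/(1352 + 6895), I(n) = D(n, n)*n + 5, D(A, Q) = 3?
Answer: 2613804128/8247 ≈ 3.1694e+5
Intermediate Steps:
I(n) = 5 + 3*n (I(n) = 3*n + 5 = 5 + 3*n)
N = -50265464/8247 (N = -6095 + 1/8247 = -50265464/8247 ≈ -6095.0)
N*I(4*(-4) - 3) = -50265464*(5 + 3*(4*(-4) - 3))/8247 = -50265464*(5 + 3*(-16 - 3))/8247 = -50265464*(5 + 3*(-19))/8247 = -50265464*(5 - 57)/8247 = -50265464/8247*(-52) = 2613804128/8247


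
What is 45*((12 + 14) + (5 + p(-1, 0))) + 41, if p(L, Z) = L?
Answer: 1391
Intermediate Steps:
45*((12 + 14) + (5 + p(-1, 0))) + 41 = 45*((12 + 14) + (5 - 1)) + 41 = 45*(26 + 4) + 41 = 45*30 + 41 = 1350 + 41 = 1391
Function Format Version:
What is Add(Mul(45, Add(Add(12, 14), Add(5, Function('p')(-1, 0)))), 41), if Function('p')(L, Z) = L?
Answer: 1391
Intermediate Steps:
Add(Mul(45, Add(Add(12, 14), Add(5, Function('p')(-1, 0)))), 41) = Add(Mul(45, Add(Add(12, 14), Add(5, -1))), 41) = Add(Mul(45, Add(26, 4)), 41) = Add(Mul(45, 30), 41) = Add(1350, 41) = 1391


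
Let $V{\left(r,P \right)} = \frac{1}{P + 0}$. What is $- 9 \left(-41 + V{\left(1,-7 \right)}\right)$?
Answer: $\frac{2592}{7} \approx 370.29$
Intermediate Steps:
$V{\left(r,P \right)} = \frac{1}{P}$
$- 9 \left(-41 + V{\left(1,-7 \right)}\right) = - 9 \left(-41 + \frac{1}{-7}\right) = - 9 \left(-41 - \frac{1}{7}\right) = \left(-9\right) \left(- \frac{288}{7}\right) = \frac{2592}{7}$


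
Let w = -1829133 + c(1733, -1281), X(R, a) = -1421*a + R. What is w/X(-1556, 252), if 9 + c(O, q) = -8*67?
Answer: 914839/179824 ≈ 5.0874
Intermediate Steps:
c(O, q) = -545 (c(O, q) = -9 - 8*67 = -9 - 536 = -545)
X(R, a) = R - 1421*a
w = -1829678 (w = -1829133 - 545 = -1829678)
w/X(-1556, 252) = -1829678/(-1556 - 1421*252) = -1829678/(-1556 - 358092) = -1829678/(-359648) = -1829678*(-1/359648) = 914839/179824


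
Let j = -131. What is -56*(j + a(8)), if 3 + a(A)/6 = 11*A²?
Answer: -228200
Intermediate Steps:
a(A) = -18 + 66*A² (a(A) = -18 + 6*(11*A²) = -18 + 66*A²)
-56*(j + a(8)) = -56*(-131 + (-18 + 66*8²)) = -56*(-131 + (-18 + 66*64)) = -56*(-131 + (-18 + 4224)) = -56*(-131 + 4206) = -56*4075 = -228200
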